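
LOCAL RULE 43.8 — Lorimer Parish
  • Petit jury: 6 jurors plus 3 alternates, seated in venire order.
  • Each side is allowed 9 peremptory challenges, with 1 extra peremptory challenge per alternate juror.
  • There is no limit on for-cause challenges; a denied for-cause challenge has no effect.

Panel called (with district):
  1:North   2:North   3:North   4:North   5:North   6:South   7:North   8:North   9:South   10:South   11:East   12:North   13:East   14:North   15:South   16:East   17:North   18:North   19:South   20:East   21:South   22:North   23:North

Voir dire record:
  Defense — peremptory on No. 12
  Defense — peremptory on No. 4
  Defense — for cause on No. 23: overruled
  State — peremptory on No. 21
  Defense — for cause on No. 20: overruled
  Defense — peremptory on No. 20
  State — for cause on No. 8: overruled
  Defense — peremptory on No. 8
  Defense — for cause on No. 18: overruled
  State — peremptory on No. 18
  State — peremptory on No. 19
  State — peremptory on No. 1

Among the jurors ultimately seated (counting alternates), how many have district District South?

Removed: #1, #4, #8, #12, #18, #19, #20, #21.
Seated (9 incl. alternates): #2, #3, #5, #6, #7, #9, #10, #11, #13.
Of those, in District South: #6, #9, #10 → 3.

3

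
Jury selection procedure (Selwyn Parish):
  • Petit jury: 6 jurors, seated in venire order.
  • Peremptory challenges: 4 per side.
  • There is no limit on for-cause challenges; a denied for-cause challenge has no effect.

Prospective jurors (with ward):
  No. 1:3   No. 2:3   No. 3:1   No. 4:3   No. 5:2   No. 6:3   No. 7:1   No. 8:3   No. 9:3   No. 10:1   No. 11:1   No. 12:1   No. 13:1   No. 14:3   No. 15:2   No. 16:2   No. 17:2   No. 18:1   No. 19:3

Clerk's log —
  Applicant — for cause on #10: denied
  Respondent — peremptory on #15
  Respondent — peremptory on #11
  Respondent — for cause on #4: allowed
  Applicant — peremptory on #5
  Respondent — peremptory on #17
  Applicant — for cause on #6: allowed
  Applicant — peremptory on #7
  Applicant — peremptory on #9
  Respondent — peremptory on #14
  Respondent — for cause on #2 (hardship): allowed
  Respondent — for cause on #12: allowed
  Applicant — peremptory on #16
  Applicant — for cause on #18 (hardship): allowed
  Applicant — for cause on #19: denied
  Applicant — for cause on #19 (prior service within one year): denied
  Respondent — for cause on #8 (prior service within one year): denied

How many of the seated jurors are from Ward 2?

Removed: #2, #4, #5, #6, #7, #9, #11, #12, #14, #15, #16, #17, #18.
Seated jurors 1–6: #1, #3, #8, #10, #13, #19.
None of those are in Ward 2 → 0.

0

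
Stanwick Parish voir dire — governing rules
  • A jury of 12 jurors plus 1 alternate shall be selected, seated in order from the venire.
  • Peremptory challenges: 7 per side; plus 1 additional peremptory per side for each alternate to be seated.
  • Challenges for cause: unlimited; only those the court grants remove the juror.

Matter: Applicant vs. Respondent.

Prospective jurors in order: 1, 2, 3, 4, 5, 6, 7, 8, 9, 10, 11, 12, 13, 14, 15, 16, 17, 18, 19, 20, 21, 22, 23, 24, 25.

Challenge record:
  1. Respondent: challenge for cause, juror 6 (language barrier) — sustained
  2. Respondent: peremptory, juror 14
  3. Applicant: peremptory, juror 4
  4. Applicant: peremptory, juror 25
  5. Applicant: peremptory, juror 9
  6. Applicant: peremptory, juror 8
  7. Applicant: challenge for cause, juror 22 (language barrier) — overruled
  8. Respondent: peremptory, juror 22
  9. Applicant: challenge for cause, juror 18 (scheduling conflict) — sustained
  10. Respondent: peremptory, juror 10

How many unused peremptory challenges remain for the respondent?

Respondent allotment: 7 base + 1 × 1 alternate = 8.
Respondent peremptories used: #14, #22, #10 — 3 (the for-cause on #6 doesn't count).
Remaining: 8 − 3 = 5.

5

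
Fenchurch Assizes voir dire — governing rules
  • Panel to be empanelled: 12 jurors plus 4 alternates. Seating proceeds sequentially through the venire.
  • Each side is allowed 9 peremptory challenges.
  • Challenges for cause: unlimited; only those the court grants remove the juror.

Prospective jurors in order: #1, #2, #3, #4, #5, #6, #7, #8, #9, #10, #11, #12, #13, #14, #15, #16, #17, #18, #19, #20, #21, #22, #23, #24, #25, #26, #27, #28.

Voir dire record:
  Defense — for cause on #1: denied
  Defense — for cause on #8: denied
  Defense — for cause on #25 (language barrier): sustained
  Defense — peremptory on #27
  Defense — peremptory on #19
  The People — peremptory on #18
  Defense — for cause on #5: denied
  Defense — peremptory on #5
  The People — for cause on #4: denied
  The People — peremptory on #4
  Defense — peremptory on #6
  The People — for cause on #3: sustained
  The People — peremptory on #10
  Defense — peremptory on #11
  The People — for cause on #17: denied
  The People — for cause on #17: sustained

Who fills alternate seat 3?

Removed: #3, #4, #5, #6, #10, #11, #17, #18, #19, #25, #27. (#1, #8 stay — for-cause denied.)
Filling seats in venire order through position 15: #1, #2, #7, #8, #9, #12, #13, #14, #15, #16, #20, #21, #22, #23, #24.
So alternate 3 is #24.

24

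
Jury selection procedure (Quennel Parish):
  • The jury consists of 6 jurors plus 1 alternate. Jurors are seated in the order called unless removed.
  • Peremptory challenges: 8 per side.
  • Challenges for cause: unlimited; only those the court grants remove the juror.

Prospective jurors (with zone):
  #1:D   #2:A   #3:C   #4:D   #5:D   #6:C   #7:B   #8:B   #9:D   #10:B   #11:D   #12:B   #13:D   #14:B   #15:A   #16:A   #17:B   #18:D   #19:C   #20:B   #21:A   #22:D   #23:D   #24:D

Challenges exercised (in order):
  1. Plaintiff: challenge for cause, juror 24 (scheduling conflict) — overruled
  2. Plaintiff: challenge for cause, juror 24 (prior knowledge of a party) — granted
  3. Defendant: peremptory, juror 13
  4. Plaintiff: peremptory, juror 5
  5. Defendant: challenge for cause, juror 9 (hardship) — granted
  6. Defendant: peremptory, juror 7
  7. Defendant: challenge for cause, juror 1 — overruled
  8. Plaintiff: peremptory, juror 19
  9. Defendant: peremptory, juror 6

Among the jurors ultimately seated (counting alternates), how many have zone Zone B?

2

Removed: #5, #6, #7, #9, #13, #19, #24.
Seated (7 incl. alternates): #1, #2, #3, #4, #8, #10, #11.
Of those, in Zone B: #8, #10 → 2.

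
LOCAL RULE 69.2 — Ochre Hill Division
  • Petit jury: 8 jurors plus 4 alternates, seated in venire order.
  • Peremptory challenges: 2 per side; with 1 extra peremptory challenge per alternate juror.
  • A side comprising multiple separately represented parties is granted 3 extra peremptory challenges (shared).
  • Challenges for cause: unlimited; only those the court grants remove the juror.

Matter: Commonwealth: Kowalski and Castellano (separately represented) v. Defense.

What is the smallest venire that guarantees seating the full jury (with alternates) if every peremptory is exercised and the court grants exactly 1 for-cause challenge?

Seats to fill: 8 + 4 alternates = 12.
Peremptories — Commonwealth: 2 + 1×4 + 3 = 9; Defense: 2 + 1×4 = 6; total 15.
For-cause removals: 1.
Minimum venire: 12 + 15 + 1 = 28.

28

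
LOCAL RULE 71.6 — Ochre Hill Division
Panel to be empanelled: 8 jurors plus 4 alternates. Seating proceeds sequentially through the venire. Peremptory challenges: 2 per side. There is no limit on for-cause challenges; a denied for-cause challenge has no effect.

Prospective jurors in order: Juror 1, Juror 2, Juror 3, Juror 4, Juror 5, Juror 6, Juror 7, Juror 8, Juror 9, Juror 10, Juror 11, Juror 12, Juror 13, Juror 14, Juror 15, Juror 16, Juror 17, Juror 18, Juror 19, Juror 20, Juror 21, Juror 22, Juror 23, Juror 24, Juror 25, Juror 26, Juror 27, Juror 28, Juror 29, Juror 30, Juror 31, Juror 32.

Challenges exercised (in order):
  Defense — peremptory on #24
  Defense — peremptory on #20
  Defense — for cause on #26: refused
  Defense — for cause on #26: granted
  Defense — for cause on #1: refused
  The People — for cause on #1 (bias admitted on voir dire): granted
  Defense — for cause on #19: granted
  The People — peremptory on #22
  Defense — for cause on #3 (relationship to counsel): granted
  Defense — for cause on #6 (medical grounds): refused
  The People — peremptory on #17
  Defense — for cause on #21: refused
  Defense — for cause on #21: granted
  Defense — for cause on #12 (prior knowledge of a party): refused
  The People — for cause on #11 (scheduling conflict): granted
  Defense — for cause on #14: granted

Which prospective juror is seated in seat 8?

10

Removed: #1, #3, #11, #14, #17, #19, #20, #21, #22, #24, #26. (#6, #12 stay — for-cause denied.)
Filling seats in venire order through position 8: #2, #4, #5, #6, #7, #8, #9, #10.
So seat 8 is #10.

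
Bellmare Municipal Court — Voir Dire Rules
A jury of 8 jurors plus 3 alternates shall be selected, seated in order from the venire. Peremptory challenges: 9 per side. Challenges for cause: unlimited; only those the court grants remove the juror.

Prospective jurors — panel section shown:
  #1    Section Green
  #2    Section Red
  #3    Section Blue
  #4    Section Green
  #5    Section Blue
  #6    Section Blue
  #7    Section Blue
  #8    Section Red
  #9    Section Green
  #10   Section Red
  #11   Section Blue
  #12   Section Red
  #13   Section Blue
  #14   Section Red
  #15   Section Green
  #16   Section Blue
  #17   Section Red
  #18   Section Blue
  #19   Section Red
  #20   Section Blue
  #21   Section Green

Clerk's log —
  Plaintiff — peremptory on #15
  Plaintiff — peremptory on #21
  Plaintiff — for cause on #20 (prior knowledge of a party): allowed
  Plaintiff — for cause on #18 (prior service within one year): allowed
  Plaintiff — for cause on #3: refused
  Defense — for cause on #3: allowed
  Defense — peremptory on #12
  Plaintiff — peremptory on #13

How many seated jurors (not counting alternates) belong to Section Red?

Removed: #3, #12, #13, #15, #18, #20, #21.
Seated jurors 1–8: #1, #2, #4, #5, #6, #7, #8, #9 (alternates #10, #11, #14 not counted).
Of those, in Section Red: #2, #8 → 2.

2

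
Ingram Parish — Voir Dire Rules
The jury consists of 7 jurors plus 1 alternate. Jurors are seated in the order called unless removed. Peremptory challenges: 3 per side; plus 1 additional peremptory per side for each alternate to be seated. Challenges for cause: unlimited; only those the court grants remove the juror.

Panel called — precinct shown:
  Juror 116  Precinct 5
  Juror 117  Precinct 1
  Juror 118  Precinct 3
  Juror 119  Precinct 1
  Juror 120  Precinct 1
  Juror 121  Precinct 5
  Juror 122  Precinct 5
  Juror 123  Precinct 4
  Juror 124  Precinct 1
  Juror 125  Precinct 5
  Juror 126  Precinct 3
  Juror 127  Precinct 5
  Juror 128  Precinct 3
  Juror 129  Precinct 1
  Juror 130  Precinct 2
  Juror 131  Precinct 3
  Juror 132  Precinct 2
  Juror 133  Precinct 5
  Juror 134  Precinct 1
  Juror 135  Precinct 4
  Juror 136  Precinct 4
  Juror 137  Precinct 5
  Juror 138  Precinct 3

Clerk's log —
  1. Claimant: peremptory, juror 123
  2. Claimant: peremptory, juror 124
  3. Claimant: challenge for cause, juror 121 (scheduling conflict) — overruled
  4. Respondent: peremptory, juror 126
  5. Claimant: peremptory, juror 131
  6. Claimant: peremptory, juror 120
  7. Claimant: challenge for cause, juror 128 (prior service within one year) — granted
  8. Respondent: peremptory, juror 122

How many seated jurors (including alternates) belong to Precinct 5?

4

Removed: #120, #122, #123, #124, #126, #128, #131.
Seated (8 incl. alternates): #116, #117, #118, #119, #121, #125, #127, #129.
Of those, in Precinct 5: #116, #121, #125, #127 → 4.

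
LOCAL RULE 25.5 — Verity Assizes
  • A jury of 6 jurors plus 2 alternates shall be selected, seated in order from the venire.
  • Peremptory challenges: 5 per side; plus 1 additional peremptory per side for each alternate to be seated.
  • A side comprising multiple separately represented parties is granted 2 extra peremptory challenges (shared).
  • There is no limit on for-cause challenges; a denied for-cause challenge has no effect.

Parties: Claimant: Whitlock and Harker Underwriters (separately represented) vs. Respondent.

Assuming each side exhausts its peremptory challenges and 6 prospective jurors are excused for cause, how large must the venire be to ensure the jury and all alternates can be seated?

Seats to fill: 6 + 2 alternates = 8.
Peremptories — Claimant: 5 + 1×2 + 2 = 9; Respondent: 5 + 1×2 = 7; total 16.
For-cause removals: 6.
Minimum venire: 8 + 16 + 6 = 30.

30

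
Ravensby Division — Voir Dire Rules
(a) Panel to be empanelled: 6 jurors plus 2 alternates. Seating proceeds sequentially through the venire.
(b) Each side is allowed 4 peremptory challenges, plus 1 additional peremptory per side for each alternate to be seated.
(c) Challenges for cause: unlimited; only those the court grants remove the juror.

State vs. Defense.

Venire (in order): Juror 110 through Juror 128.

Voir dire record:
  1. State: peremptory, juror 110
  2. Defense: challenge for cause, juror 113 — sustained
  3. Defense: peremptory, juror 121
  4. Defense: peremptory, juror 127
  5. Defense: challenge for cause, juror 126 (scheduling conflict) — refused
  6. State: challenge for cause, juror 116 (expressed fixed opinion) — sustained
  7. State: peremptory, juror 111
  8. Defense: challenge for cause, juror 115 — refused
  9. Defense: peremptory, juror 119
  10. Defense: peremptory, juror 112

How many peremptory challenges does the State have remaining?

State allotment: 4 base + 1 × 2 alternates = 6.
State peremptories used: #110, #111 — 2 (the for-cause on #116 doesn't count).
Remaining: 6 − 2 = 4.

4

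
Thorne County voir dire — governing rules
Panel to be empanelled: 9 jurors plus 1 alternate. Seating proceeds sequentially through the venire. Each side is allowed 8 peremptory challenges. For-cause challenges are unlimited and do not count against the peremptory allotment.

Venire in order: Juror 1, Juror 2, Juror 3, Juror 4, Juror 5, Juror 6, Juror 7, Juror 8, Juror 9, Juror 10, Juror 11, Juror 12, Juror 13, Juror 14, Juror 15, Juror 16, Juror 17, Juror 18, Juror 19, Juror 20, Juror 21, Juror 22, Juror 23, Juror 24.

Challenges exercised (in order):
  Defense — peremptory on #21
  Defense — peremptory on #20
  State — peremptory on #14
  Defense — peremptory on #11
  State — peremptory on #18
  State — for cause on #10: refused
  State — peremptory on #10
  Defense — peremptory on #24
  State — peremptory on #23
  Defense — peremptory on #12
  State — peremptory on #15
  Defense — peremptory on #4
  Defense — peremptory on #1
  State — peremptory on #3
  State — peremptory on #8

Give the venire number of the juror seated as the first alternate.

22

Removed: #1, #3, #4, #8, #10, #11, #12, #14, #15, #18, #20, #21, #23, #24.
Filling seats in venire order through position 10: #2, #5, #6, #7, #9, #13, #16, #17, #19, #22.
So alternate 1 is #22.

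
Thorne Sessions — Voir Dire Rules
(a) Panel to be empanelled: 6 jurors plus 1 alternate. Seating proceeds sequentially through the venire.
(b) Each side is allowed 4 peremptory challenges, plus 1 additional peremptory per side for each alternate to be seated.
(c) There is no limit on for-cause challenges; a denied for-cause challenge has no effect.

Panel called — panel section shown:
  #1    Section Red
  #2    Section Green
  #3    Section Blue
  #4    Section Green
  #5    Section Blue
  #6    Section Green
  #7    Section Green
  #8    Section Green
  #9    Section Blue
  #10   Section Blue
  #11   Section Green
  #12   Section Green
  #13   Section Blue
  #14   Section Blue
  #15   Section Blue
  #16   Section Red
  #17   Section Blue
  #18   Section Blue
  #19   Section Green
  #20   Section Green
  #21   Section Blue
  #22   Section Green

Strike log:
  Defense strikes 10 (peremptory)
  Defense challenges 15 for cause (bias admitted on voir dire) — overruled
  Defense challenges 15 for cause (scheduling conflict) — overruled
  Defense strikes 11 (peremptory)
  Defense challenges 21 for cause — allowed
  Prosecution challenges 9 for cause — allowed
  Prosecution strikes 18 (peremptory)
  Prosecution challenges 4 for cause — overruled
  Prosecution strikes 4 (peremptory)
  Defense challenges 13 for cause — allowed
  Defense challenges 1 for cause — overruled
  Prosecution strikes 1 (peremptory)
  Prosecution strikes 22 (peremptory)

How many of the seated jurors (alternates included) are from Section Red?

Removed: #1, #4, #9, #10, #11, #13, #18, #21, #22.
Seated (7 incl. alternates): #2, #3, #5, #6, #7, #8, #12.
None of those are in Section Red → 0.

0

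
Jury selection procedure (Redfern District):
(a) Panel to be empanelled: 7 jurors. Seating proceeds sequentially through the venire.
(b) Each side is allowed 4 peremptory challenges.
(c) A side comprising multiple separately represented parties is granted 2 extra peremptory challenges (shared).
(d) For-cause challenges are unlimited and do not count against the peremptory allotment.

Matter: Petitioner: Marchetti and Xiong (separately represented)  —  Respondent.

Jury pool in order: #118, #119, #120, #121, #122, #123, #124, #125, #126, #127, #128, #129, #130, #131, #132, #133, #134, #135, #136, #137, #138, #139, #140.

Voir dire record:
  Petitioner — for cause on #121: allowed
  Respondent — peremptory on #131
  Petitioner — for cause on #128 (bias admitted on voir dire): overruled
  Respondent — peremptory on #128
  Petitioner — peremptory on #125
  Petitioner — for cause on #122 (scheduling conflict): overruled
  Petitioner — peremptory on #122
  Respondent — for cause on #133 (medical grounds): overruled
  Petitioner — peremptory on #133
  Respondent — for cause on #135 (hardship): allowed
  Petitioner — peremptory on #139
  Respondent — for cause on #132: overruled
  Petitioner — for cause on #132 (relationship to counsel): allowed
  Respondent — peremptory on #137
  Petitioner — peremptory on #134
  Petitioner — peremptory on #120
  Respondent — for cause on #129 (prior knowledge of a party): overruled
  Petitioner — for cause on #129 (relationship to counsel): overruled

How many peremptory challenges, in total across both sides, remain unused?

1

Petitioner allotment: 4 base + 2 multi-party = 6. Respondent allotment: 4.
Petitioner peremptories used: #125, #122, #133, #139, #134, #120 — 6 (for-cause on #121, #128, #122, #132, #129 don't count).
Respondent peremptories used: #131, #128, #137 — 3 (for-cause on #133, #135, #132, #129 don't count).
Remaining: (6 − 6) + (4 − 3) = 1.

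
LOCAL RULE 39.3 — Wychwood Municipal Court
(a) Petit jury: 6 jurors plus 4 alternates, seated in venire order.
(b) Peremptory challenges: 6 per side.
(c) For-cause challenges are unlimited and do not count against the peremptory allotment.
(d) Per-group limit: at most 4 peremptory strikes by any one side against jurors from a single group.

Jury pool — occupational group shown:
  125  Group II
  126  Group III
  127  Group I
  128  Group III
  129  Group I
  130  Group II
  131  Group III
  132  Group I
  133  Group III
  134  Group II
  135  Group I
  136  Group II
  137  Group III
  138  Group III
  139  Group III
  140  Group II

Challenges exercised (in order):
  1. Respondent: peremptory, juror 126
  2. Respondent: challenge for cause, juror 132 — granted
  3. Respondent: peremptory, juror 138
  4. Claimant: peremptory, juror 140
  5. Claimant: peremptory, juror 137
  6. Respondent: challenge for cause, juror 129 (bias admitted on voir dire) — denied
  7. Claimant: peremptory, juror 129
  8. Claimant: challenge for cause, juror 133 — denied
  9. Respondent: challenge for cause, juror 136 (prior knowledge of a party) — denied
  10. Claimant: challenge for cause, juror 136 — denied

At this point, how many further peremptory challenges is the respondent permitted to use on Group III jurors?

Respondent peremptories so far: #126, #138 — 2 of 6 used, 4 left overall.
Against Group III: #126, #138 — 2 used; per-group cap 4 leaves 2.
Binding limit: min(4, 2) = 2.

2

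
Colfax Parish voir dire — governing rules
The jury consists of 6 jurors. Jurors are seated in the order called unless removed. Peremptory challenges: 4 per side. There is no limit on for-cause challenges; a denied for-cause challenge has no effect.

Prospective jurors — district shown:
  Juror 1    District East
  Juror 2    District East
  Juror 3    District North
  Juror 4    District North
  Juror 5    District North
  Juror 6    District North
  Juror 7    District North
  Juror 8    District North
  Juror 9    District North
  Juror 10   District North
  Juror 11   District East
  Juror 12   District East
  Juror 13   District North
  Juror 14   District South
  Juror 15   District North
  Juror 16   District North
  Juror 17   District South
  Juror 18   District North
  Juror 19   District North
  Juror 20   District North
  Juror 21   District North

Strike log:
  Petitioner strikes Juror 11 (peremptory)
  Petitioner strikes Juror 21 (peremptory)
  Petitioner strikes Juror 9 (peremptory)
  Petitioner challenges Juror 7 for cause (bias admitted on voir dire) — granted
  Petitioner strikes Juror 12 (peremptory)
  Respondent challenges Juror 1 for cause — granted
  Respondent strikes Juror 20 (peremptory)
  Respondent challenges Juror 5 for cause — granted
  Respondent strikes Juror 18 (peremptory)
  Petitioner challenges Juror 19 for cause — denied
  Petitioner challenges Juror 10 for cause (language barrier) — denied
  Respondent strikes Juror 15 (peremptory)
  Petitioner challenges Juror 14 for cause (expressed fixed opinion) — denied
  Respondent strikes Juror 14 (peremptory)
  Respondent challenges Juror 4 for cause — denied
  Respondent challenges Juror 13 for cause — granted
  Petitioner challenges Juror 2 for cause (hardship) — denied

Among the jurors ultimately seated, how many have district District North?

5

Removed: #1, #5, #7, #9, #11, #12, #13, #14, #15, #18, #20, #21.
Seated jurors 1–6: #2, #3, #4, #6, #8, #10.
Of those, in District North: #3, #4, #6, #8, #10 → 5.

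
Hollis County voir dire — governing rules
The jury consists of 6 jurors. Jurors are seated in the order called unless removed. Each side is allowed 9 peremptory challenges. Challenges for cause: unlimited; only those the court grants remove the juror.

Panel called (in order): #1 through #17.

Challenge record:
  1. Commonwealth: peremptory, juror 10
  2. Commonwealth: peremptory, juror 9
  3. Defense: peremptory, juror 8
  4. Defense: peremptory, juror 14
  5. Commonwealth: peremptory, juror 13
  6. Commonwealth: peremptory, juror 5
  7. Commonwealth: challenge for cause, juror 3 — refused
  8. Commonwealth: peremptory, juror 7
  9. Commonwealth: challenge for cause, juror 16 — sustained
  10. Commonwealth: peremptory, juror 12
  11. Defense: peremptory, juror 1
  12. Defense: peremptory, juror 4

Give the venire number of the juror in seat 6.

Removed: #1, #4, #5, #7, #8, #9, #10, #12, #13, #14, #16. (#3 stays — for-cause denied.)
Seating in order: seats 1–6 → #2, #3, #6, #11, #15, #17.
So seat 6 is #17.

17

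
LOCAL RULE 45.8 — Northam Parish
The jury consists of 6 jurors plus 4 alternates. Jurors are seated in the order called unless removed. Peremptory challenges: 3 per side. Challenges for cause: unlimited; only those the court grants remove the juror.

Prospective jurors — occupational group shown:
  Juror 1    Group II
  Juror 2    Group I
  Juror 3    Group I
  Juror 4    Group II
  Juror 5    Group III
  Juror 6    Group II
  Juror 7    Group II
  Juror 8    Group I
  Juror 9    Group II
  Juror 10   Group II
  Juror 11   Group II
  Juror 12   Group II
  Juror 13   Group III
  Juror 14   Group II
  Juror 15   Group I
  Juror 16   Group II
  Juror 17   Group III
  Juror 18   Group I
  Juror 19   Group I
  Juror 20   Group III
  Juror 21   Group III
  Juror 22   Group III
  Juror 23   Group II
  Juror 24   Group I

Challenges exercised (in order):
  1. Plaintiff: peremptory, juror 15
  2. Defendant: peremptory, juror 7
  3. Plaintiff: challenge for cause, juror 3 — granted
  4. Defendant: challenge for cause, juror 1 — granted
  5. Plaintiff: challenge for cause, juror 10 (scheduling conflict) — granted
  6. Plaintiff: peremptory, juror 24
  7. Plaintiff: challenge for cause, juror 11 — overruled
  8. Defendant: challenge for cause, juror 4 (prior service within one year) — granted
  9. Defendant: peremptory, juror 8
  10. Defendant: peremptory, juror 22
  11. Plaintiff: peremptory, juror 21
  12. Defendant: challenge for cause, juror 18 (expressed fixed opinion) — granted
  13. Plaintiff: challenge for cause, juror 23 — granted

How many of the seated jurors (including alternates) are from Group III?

Removed: #1, #3, #4, #7, #8, #10, #15, #18, #21, #22, #23, #24.
Seated (10 incl. alternates): #2, #5, #6, #9, #11, #12, #13, #14, #16, #17.
Of those, in Group III: #5, #13, #17 → 3.

3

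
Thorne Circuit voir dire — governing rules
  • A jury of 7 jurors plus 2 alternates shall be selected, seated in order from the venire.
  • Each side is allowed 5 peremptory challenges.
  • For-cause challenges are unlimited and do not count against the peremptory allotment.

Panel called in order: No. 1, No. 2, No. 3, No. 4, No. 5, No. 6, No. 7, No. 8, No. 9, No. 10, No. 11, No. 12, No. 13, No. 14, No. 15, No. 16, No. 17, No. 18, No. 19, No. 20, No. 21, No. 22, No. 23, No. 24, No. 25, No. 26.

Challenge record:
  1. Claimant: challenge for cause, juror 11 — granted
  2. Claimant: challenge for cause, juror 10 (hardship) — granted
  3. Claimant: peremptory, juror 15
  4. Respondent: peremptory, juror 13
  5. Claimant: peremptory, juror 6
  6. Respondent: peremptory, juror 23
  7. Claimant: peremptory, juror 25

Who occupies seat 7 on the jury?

8

Removed: #6, #10, #11, #13, #15, #23, #25.
Seating in order: seats 1–7 → #1, #2, #3, #4, #5, #7, #8; alternates → #9, #12.
So seat 7 is #8.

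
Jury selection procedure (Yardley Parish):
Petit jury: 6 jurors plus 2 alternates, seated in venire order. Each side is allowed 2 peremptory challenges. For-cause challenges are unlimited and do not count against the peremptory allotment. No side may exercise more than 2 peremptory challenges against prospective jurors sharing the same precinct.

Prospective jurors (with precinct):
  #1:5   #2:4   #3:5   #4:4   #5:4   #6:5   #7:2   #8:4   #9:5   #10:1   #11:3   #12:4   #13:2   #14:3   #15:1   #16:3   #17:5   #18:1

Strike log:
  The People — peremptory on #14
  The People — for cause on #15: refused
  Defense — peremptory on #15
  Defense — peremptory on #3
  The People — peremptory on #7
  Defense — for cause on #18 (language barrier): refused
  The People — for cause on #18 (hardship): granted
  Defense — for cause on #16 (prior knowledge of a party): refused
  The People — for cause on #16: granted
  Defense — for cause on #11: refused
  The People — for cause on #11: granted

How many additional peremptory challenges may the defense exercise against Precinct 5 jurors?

Defense peremptories so far: #15, #3 — 2 of 2 used, 0 left overall.
Against Precinct 5: #3 — 1 used; per-precinct cap 2 leaves 1.
Binding limit: min(0, 1) = 0.

0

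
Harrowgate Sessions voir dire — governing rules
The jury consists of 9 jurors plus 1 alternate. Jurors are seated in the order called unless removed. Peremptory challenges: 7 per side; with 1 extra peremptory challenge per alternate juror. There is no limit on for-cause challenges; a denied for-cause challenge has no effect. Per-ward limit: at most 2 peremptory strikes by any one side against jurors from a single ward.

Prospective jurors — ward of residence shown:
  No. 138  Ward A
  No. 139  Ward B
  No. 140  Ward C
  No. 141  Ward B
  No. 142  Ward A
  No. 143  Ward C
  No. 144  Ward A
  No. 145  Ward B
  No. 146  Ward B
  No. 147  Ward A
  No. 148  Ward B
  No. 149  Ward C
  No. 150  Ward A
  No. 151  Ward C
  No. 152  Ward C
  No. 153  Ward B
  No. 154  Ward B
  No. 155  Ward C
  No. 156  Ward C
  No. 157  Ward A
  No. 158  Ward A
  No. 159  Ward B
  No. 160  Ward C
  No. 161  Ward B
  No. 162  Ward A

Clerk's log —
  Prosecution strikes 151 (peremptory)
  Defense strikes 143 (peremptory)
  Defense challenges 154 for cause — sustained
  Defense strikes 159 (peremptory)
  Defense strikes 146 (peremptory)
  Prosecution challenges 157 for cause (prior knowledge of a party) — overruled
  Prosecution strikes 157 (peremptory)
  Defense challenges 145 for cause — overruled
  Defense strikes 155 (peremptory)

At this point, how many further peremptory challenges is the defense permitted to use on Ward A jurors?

2

Defense peremptories so far: #143, #159, #146, #155 — 4 of 8 used, 4 left overall.
Against Ward A: none yet — per-ward cap 2 leaves 2.
Binding limit: min(4, 2) = 2.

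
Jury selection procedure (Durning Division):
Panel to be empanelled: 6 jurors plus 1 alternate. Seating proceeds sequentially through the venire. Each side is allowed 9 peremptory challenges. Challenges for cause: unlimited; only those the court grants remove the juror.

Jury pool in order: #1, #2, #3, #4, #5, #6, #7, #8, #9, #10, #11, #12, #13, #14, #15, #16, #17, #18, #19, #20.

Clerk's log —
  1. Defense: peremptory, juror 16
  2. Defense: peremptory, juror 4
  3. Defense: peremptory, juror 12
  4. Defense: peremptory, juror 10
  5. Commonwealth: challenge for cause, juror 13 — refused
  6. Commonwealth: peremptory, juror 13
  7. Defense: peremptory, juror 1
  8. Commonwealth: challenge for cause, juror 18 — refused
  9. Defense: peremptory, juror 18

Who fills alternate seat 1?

Removed: #1, #4, #10, #12, #13, #16, #18.
Filling seats in venire order through position 7: #2, #3, #5, #6, #7, #8, #9.
So alternate 1 is #9.

9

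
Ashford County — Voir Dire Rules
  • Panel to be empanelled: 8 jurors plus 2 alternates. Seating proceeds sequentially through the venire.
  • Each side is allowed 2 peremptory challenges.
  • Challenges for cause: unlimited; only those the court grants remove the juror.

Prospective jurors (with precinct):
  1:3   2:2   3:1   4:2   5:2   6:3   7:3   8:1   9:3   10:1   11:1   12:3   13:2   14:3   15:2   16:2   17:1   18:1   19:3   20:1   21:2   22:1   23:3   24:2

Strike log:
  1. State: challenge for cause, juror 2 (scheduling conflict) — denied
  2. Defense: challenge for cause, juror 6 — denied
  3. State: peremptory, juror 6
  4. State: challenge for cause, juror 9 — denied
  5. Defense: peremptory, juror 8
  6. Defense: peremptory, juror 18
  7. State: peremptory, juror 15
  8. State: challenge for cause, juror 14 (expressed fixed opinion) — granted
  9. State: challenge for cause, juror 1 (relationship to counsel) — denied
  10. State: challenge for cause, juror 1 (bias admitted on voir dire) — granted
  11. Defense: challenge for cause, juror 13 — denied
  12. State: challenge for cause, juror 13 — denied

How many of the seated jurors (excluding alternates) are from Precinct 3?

Removed: #1, #6, #8, #14, #15, #18.
Seated jurors 1–8: #2, #3, #4, #5, #7, #9, #10, #11 (alternates #12, #13 not counted).
Of those, in Precinct 3: #7, #9 → 2.

2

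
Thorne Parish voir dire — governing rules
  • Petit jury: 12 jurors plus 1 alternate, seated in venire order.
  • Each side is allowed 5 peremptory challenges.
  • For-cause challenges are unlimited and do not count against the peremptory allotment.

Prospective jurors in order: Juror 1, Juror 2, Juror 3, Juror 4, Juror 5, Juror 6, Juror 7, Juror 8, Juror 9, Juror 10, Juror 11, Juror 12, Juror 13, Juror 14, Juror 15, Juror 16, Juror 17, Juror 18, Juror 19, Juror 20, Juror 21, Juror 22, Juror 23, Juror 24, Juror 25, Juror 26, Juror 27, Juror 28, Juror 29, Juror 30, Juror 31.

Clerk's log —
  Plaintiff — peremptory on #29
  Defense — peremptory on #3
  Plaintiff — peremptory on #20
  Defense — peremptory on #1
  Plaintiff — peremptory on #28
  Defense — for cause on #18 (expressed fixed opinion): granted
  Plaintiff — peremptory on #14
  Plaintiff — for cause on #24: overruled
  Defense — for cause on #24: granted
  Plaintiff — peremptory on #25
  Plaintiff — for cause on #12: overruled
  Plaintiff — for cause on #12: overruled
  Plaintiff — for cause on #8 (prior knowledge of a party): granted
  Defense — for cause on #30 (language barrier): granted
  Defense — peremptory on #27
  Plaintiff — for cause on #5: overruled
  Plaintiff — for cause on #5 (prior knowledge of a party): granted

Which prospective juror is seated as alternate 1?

19

Removed: #1, #3, #5, #8, #14, #18, #20, #24, #25, #27, #28, #29, #30. (#12 stays — for-cause denied.)
Seating in order: seats 1–12 → #2, #4, #6, #7, #9, #10, #11, #12, #13, #15, #16, #17; alternates → #19.
So alternate 1 is #19.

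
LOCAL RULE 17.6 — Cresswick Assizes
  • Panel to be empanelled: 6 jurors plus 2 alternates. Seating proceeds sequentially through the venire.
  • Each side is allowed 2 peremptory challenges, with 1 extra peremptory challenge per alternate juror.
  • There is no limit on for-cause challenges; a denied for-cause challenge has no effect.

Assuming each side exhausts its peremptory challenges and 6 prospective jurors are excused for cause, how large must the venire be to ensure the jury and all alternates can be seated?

22

Seats to fill: 6 + 2 alternates = 8.
Peremptories: 2 + 1×2 = 4 per side × 2 sides = 8.
For-cause removals: 6.
Minimum venire: 8 + 8 + 6 = 22.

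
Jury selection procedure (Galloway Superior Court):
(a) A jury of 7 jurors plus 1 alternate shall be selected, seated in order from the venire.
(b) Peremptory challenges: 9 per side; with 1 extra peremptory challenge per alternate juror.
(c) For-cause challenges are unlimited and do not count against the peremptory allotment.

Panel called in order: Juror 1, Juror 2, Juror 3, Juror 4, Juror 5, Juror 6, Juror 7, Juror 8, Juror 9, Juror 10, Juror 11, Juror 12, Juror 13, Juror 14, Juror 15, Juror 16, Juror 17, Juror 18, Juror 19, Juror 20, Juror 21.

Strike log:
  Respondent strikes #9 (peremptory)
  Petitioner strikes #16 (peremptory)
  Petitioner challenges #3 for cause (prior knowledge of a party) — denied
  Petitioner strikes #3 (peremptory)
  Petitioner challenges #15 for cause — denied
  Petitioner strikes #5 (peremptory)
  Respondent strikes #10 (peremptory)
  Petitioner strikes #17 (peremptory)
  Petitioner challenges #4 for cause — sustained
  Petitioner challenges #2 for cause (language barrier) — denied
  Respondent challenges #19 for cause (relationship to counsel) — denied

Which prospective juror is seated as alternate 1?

Removed: #3, #4, #5, #9, #10, #16, #17. (#2, #15, #19 stay — for-cause denied.)
Seating in order: seats 1–7 → #1, #2, #6, #7, #8, #11, #12; alternates → #13.
So alternate 1 is #13.

13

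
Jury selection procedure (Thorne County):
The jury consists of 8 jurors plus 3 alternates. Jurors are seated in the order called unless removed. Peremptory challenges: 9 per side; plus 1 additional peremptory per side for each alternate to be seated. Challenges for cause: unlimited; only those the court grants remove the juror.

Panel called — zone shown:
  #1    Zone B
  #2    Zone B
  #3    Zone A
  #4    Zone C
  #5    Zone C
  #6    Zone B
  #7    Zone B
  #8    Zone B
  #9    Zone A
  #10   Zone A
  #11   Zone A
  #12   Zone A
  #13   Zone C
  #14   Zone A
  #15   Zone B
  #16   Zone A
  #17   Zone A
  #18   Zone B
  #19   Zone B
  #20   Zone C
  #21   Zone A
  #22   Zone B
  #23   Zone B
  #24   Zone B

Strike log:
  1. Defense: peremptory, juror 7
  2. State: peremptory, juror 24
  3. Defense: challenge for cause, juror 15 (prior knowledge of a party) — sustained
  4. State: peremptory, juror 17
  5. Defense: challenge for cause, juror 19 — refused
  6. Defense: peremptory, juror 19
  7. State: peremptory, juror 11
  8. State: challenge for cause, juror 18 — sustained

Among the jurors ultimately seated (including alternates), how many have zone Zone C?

3

Removed: #7, #11, #15, #17, #18, #19, #24.
Seated (11 incl. alternates): #1, #2, #3, #4, #5, #6, #8, #9, #10, #12, #13.
Of those, in Zone C: #4, #5, #13 → 3.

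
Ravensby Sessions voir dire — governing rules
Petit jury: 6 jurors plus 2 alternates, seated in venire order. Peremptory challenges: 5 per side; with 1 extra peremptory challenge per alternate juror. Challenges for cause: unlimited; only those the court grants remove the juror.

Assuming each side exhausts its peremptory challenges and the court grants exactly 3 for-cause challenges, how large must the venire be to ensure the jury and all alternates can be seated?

25

Seats to fill: 6 + 2 alternates = 8.
Peremptories: 5 + 1×2 = 7 per side × 2 sides = 14.
For-cause removals: 3.
Minimum venire: 8 + 14 + 3 = 25.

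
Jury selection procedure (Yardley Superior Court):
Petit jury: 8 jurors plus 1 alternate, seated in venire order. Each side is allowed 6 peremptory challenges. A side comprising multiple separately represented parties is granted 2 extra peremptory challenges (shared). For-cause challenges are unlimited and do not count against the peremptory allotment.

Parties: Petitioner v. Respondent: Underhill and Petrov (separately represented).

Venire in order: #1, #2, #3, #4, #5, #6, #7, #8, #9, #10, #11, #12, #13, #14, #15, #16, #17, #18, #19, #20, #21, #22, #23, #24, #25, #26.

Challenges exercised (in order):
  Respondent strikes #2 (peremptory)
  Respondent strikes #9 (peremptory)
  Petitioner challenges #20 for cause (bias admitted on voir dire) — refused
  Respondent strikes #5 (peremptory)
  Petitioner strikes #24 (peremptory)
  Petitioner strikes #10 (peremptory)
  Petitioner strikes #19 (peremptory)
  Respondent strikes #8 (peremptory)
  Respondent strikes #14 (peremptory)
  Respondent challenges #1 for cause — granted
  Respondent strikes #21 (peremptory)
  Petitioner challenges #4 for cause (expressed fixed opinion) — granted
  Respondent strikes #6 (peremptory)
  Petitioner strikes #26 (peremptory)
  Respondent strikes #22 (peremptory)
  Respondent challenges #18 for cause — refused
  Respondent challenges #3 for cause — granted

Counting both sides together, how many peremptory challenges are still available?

2

Petitioner allotment: 6. Respondent allotment: 6 base + 2 multi-party = 8.
Petitioner peremptories used: #24, #10, #19, #26 — 4 (for-cause on #20, #4 don't count).
Respondent peremptories used: #2, #9, #5, #8, #14, #21, #6, #22 — 8 (for-cause on #1, #18, #3 don't count).
Remaining: (6 − 4) + (8 − 8) = 2.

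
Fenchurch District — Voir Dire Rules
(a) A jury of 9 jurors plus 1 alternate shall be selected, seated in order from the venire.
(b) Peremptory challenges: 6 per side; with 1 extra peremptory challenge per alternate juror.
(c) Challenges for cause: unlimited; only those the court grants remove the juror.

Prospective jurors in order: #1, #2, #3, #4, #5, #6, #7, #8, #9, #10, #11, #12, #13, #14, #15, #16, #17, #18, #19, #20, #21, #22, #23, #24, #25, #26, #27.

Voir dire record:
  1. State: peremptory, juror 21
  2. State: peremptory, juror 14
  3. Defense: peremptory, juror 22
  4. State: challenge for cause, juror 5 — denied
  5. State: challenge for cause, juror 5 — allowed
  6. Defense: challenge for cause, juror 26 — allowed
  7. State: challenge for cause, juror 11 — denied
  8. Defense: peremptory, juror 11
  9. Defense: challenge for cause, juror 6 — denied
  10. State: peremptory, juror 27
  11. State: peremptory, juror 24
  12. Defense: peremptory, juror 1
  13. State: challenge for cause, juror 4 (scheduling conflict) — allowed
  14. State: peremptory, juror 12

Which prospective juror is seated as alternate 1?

Removed: #1, #4, #5, #11, #12, #14, #21, #22, #24, #26, #27. (#6 stays — for-cause denied.)
Seating in order: seats 1–9 → #2, #3, #6, #7, #8, #9, #10, #13, #15; alternates → #16.
So alternate 1 is #16.

16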